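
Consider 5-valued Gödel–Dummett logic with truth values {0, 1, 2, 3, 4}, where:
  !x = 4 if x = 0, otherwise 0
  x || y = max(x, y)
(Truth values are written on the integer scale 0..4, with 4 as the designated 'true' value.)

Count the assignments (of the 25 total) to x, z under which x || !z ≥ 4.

value 4: 9 assignments (counts)
value 3: 4 assignments
value 2: 4 assignments
value 1: 4 assignments
value 0: 4 assignments
So 9 of the 25 assignments meet the threshold.

9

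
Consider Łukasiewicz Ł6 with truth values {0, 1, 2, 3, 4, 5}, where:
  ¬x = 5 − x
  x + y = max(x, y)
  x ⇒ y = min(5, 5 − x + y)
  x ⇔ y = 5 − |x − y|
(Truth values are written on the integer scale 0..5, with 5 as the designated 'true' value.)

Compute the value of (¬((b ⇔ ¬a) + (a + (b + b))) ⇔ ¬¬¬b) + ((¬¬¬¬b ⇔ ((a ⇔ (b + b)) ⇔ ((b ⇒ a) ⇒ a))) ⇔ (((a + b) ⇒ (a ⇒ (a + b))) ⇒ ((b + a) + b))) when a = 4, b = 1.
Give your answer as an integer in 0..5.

4

¬a = ¬4 = 1
b ⇔ ¬a = 1 ⇔ 1 = 5
b + b = 1 + 1 = 1
a + (b + b) = 4 + 1 = 4
(b ⇔ ¬a) + (a + (b + b)) = 5 + 4 = 5
¬((b ⇔ ¬a) + (a + (b + b))) = ¬5 = 0
¬b = ¬1 = 4
¬¬b = ¬4 = 1
¬¬¬b = ¬1 = 4
¬((b ⇔ ¬a) + (a + (b + b))) ⇔ ¬¬¬b = 0 ⇔ 4 = 1
¬b = ¬1 = 4
¬¬b = ¬4 = 1
¬¬¬b = ¬1 = 4
¬¬¬¬b = ¬4 = 1
b + b = 1 + 1 = 1
a ⇔ (b + b) = 4 ⇔ 1 = 2
b ⇒ a = 1 ⇒ 4 = 5
(b ⇒ a) ⇒ a = 5 ⇒ 4 = 4
(a ⇔ (b + b)) ⇔ ((b ⇒ a) ⇒ a) = 2 ⇔ 4 = 3
¬¬¬¬b ⇔ ((a ⇔ (b + b)) ⇔ ((b ⇒ a) ⇒ a)) = 1 ⇔ 3 = 3
a + b = 4 + 1 = 4
a + b = 4 + 1 = 4
a ⇒ (a + b) = 4 ⇒ 4 = 5
(a + b) ⇒ (a ⇒ (a + b)) = 4 ⇒ 5 = 5
b + a = 1 + 4 = 4
(b + a) + b = 4 + 1 = 4
((a + b) ⇒ (a ⇒ (a + b))) ⇒ ((b + a) + b) = 5 ⇒ 4 = 4
(¬¬¬¬b ⇔ ((a ⇔ (b + b)) ⇔ ((b ⇒ a) ⇒ a))) ⇔ (((a + b) ⇒ (a ⇒ (a + b))) ⇒ ((b + a) + b)) = 3 ⇔ 4 = 4
(¬((b ⇔ ¬a) + (a + (b + b))) ⇔ ¬¬¬b) + ((¬¬¬¬b ⇔ ((a ⇔ (b + b)) ⇔ ((b ⇒ a) ⇒ a))) ⇔ (((a + b) ⇒ (a ⇒ (a + b))) ⇒ ((b + a) + b))) = 1 + 4 = 4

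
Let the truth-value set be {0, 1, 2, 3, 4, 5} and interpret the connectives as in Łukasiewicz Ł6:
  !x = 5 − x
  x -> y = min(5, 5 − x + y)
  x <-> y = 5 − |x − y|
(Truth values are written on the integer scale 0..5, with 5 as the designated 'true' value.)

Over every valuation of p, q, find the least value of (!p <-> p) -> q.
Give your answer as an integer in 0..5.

1

Take p = 2, q = 0:
!p = !2 = 3
!p <-> p = 3 <-> 2 = 4
(!p <-> p) -> q = 4 -> 0 = 1
No assignment yields a value below 1, so this is the minimum.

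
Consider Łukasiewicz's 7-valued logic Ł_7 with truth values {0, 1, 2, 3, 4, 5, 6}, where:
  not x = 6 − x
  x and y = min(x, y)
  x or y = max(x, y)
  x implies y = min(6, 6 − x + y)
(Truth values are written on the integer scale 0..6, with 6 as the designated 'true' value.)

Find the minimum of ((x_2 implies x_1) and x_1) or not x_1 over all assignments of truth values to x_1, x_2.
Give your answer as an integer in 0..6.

3

Take x_1 = 3, x_2 = 0:
x_2 implies x_1 = 0 implies 3 = 6
(x_2 implies x_1) and x_1 = 6 and 3 = 3
not x_1 = not 3 = 3
((x_2 implies x_1) and x_1) or not x_1 = 3 or 3 = 3
No assignment yields a value below 3, so this is the minimum.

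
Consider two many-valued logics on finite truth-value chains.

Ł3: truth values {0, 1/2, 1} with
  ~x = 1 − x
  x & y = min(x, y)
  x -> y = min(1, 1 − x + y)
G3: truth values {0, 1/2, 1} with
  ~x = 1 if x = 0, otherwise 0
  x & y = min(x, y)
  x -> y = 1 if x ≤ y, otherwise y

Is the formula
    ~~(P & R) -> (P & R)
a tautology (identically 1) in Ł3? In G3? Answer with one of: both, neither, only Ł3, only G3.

In Ł3: every assignment gives 1 — tautology.
In G3: at P = 1/2, R = 1/2 the value is 1/2 — not a tautology.

only Ł3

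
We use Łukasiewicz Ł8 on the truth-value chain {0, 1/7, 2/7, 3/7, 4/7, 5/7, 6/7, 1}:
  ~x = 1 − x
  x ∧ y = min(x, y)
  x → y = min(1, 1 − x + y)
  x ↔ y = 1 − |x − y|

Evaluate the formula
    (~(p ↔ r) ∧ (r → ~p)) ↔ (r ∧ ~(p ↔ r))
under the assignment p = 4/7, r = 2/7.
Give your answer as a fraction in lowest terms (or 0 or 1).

1

p ↔ r = 4/7 ↔ 2/7 = 5/7
~(p ↔ r) = ~5/7 = 2/7
~p = ~4/7 = 3/7
r → ~p = 2/7 → 3/7 = 1
~(p ↔ r) ∧ (r → ~p) = 2/7 ∧ 1 = 2/7
p ↔ r = 4/7 ↔ 2/7 = 5/7
~(p ↔ r) = ~5/7 = 2/7
r ∧ ~(p ↔ r) = 2/7 ∧ 2/7 = 2/7
(~(p ↔ r) ∧ (r → ~p)) ↔ (r ∧ ~(p ↔ r)) = 2/7 ↔ 2/7 = 1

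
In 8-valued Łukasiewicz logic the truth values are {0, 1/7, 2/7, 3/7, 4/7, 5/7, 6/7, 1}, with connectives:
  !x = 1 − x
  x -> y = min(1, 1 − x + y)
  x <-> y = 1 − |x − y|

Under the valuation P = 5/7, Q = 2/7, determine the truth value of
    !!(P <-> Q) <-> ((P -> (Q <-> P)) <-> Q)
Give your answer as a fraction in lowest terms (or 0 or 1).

6/7

P <-> Q = 5/7 <-> 2/7 = 4/7
!(P <-> Q) = !4/7 = 3/7
!!(P <-> Q) = !3/7 = 4/7
Q <-> P = 2/7 <-> 5/7 = 4/7
P -> (Q <-> P) = 5/7 -> 4/7 = 6/7
(P -> (Q <-> P)) <-> Q = 6/7 <-> 2/7 = 3/7
!!(P <-> Q) <-> ((P -> (Q <-> P)) <-> Q) = 4/7 <-> 3/7 = 6/7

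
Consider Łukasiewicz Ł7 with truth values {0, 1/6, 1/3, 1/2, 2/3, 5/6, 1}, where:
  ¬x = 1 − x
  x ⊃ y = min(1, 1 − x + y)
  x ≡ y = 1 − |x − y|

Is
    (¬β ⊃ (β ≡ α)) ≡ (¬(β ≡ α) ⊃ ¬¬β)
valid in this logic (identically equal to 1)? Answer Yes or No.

Yes

At α = 0, β = 5/6, for instance:
¬β = ¬5/6 = 1/6
β ≡ α = 5/6 ≡ 0 = 1/6
¬β ⊃ (β ≡ α) = 1/6 ⊃ 1/6 = 1
¬(β ≡ α) = ¬1/6 = 5/6
¬¬β = ¬1/6 = 5/6
¬(β ≡ α) ⊃ ¬¬β = 5/6 ⊃ 5/6 = 1
(¬β ⊃ (β ≡ α)) ≡ (¬(β ≡ α) ⊃ ¬¬β) = 1 ≡ 1 = 1
and checking the remaining 48 assignments likewise gives ≥ 1 in every case.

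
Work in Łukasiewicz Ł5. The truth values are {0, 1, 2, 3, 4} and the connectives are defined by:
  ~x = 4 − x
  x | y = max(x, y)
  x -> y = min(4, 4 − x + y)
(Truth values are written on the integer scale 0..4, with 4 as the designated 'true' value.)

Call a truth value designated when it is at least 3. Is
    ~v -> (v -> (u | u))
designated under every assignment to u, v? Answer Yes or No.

At u = 0, v = 3, for instance:
~v = ~3 = 1
u | u = 0 | 0 = 0
v -> (u | u) = 3 -> 0 = 1
~v -> (v -> (u | u)) = 1 -> 1 = 4
and checking the remaining 24 assignments likewise gives ≥ 3 in every case.

Yes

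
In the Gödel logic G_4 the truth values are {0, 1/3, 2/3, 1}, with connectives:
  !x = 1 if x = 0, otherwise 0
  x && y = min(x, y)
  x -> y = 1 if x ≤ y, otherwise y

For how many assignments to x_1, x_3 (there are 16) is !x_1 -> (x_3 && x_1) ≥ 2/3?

12

x_1 = 0, x_3 = 0 ↦ 0  <
x_1 = 0, x_3 = 1/3 ↦ 0  <
x_1 = 0, x_3 = 2/3 ↦ 0  <
x_1 = 0, x_3 = 1 ↦ 0  <
x_1 = 1/3, x_3 = 0 ↦ 1  ≥
x_1 = 1/3, x_3 = 1/3 ↦ 1  ≥
x_1 = 1/3, x_3 = 2/3 ↦ 1  ≥
x_1 = 1/3, x_3 = 1 ↦ 1  ≥
x_1 = 2/3, x_3 = 0 ↦ 1  ≥
x_1 = 2/3, x_3 = 1/3 ↦ 1  ≥
x_1 = 2/3, x_3 = 2/3 ↦ 1  ≥
x_1 = 2/3, x_3 = 1 ↦ 1  ≥
x_1 = 1, x_3 = 0 ↦ 1  ≥
x_1 = 1, x_3 = 1/3 ↦ 1  ≥
x_1 = 1, x_3 = 2/3 ↦ 1  ≥
x_1 = 1, x_3 = 1 ↦ 1  ≥
So 12 of the 16 assignments meet the threshold.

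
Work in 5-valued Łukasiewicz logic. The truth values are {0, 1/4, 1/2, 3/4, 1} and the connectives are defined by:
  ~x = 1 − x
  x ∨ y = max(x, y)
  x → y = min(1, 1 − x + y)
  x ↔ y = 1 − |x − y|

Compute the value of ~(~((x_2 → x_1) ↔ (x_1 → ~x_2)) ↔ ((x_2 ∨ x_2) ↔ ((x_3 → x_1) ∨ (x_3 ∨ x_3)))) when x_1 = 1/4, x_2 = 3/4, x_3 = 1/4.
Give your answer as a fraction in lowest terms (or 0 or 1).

x_2 → x_1 = 3/4 → 1/4 = 1/2
~x_2 = ~3/4 = 1/4
x_1 → ~x_2 = 1/4 → 1/4 = 1
(x_2 → x_1) ↔ (x_1 → ~x_2) = 1/2 ↔ 1 = 1/2
~((x_2 → x_1) ↔ (x_1 → ~x_2)) = ~1/2 = 1/2
x_2 ∨ x_2 = 3/4 ∨ 3/4 = 3/4
x_3 → x_1 = 1/4 → 1/4 = 1
x_3 ∨ x_3 = 1/4 ∨ 1/4 = 1/4
(x_3 → x_1) ∨ (x_3 ∨ x_3) = 1 ∨ 1/4 = 1
(x_2 ∨ x_2) ↔ ((x_3 → x_1) ∨ (x_3 ∨ x_3)) = 3/4 ↔ 1 = 3/4
~((x_2 → x_1) ↔ (x_1 → ~x_2)) ↔ ((x_2 ∨ x_2) ↔ ((x_3 → x_1) ∨ (x_3 ∨ x_3))) = 1/2 ↔ 3/4 = 3/4
~(~((x_2 → x_1) ↔ (x_1 → ~x_2)) ↔ ((x_2 ∨ x_2) ↔ ((x_3 → x_1) ∨ (x_3 ∨ x_3)))) = ~3/4 = 1/4

1/4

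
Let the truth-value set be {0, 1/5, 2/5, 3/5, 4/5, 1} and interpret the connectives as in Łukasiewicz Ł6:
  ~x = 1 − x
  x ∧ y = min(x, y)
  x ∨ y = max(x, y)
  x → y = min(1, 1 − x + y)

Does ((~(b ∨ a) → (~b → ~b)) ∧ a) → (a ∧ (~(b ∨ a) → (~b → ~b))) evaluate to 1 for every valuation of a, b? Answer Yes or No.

Yes

At a = 0, b = 4/5, for instance:
b ∨ a = 4/5 ∨ 0 = 4/5
~(b ∨ a) = ~4/5 = 1/5
~b = ~4/5 = 1/5
~b = ~4/5 = 1/5
~b → ~b = 1/5 → 1/5 = 1
~(b ∨ a) → (~b → ~b) = 1/5 → 1 = 1
(~(b ∨ a) → (~b → ~b)) ∧ a = 1 ∧ 0 = 0
a ∧ (~(b ∨ a) → (~b → ~b)) = 0 ∧ 1 = 0
((~(b ∨ a) → (~b → ~b)) ∧ a) → (a ∧ (~(b ∨ a) → (~b → ~b))) = 0 → 0 = 1
and checking the remaining 35 assignments likewise gives ≥ 1 in every case.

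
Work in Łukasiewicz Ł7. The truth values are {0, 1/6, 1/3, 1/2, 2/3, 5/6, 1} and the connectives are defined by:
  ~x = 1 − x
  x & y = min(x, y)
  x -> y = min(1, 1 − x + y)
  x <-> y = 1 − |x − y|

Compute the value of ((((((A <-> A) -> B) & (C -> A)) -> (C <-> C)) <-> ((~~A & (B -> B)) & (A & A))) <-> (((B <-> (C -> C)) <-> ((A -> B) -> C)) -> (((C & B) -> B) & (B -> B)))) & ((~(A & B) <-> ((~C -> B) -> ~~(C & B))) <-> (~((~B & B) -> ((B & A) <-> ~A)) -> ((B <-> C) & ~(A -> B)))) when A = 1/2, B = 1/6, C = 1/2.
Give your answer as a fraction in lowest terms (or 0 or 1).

A <-> A = 1/2 <-> 1/2 = 1
(A <-> A) -> B = 1 -> 1/6 = 1/6
C -> A = 1/2 -> 1/2 = 1
((A <-> A) -> B) & (C -> A) = 1/6 & 1 = 1/6
C <-> C = 1/2 <-> 1/2 = 1
(((A <-> A) -> B) & (C -> A)) -> (C <-> C) = 1/6 -> 1 = 1
~A = ~1/2 = 1/2
~~A = ~1/2 = 1/2
B -> B = 1/6 -> 1/6 = 1
~~A & (B -> B) = 1/2 & 1 = 1/2
A & A = 1/2 & 1/2 = 1/2
(~~A & (B -> B)) & (A & A) = 1/2 & 1/2 = 1/2
((((A <-> A) -> B) & (C -> A)) -> (C <-> C)) <-> ((~~A & (B -> B)) & (A & A)) = 1 <-> 1/2 = 1/2
C -> C = 1/2 -> 1/2 = 1
B <-> (C -> C) = 1/6 <-> 1 = 1/6
A -> B = 1/2 -> 1/6 = 2/3
(A -> B) -> C = 2/3 -> 1/2 = 5/6
(B <-> (C -> C)) <-> ((A -> B) -> C) = 1/6 <-> 5/6 = 1/3
C & B = 1/2 & 1/6 = 1/6
(C & B) -> B = 1/6 -> 1/6 = 1
B -> B = 1/6 -> 1/6 = 1
((C & B) -> B) & (B -> B) = 1 & 1 = 1
((B <-> (C -> C)) <-> ((A -> B) -> C)) -> (((C & B) -> B) & (B -> B)) = 1/3 -> 1 = 1
(((((A <-> A) -> B) & (C -> A)) -> (C <-> C)) <-> ((~~A & (B -> B)) & (A & A))) <-> (((B <-> (C -> C)) <-> ((A -> B) -> C)) -> (((C & B) -> B) & (B -> B))) = 1/2 <-> 1 = 1/2
A & B = 1/2 & 1/6 = 1/6
~(A & B) = ~1/6 = 5/6
~C = ~1/2 = 1/2
~C -> B = 1/2 -> 1/6 = 2/3
C & B = 1/2 & 1/6 = 1/6
~(C & B) = ~1/6 = 5/6
~~(C & B) = ~5/6 = 1/6
(~C -> B) -> ~~(C & B) = 2/3 -> 1/6 = 1/2
~(A & B) <-> ((~C -> B) -> ~~(C & B)) = 5/6 <-> 1/2 = 2/3
~B = ~1/6 = 5/6
~B & B = 5/6 & 1/6 = 1/6
B & A = 1/6 & 1/2 = 1/6
~A = ~1/2 = 1/2
(B & A) <-> ~A = 1/6 <-> 1/2 = 2/3
(~B & B) -> ((B & A) <-> ~A) = 1/6 -> 2/3 = 1
~((~B & B) -> ((B & A) <-> ~A)) = ~1 = 0
B <-> C = 1/6 <-> 1/2 = 2/3
A -> B = 1/2 -> 1/6 = 2/3
~(A -> B) = ~2/3 = 1/3
(B <-> C) & ~(A -> B) = 2/3 & 1/3 = 1/3
~((~B & B) -> ((B & A) <-> ~A)) -> ((B <-> C) & ~(A -> B)) = 0 -> 1/3 = 1
(~(A & B) <-> ((~C -> B) -> ~~(C & B))) <-> (~((~B & B) -> ((B & A) <-> ~A)) -> ((B <-> C) & ~(A -> B))) = 2/3 <-> 1 = 2/3
((((((A <-> A) -> B) & (C -> A)) -> (C <-> C)) <-> ((~~A & (B -> B)) & (A & A))) <-> (((B <-> (C -> C)) <-> ((A -> B) -> C)) -> (((C & B) -> B) & (B -> B)))) & ((~(A & B) <-> ((~C -> B) -> ~~(C & B))) <-> (~((~B & B) -> ((B & A) <-> ~A)) -> ((B <-> C) & ~(A -> B)))) = 1/2 & 2/3 = 1/2

1/2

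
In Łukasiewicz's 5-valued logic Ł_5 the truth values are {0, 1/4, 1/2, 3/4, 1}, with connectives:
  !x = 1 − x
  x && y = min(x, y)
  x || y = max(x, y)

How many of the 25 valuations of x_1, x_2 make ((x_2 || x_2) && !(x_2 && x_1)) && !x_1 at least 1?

value 1: 1 assignment (counts)
value 3/4: 3 assignments
value 1/2: 5 assignments
value 1/4: 7 assignments
value 0: 9 assignments
So 1 of the 25 assignments meets the threshold.

1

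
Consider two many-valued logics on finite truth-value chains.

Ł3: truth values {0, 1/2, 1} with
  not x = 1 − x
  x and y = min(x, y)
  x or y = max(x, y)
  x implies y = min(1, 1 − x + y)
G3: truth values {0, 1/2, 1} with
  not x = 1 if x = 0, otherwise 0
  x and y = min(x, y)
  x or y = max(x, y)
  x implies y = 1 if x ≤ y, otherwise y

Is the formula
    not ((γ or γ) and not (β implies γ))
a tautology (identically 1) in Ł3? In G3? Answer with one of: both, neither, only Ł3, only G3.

only G3

In Ł3: at β = 1, γ = 1/2 the value is 1/2 — not a tautology.
In G3: every assignment gives 1 — tautology.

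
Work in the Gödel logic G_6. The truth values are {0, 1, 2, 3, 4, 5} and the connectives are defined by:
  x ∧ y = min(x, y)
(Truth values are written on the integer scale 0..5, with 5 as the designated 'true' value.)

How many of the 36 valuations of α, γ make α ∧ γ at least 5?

value 5: 1 assignment (counts)
value 4: 3 assignments
value 3: 5 assignments
value 2: 7 assignments
value 1: 9 assignments
value 0: 11 assignments
So 1 of the 36 assignments meets the threshold.

1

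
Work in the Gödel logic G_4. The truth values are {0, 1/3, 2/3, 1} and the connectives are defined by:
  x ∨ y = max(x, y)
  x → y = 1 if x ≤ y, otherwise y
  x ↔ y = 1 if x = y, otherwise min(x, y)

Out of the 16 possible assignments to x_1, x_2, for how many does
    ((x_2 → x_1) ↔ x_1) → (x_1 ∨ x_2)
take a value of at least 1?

13

x_1 = 0, x_2 = 0 ↦ 1  ≥
x_1 = 0, x_2 = 1/3 ↦ 1/3  <
x_1 = 0, x_2 = 2/3 ↦ 2/3  <
x_1 = 0, x_2 = 1 ↦ 1  ≥
x_1 = 1/3, x_2 = 0 ↦ 1  ≥
x_1 = 1/3, x_2 = 1/3 ↦ 1  ≥
x_1 = 1/3, x_2 = 2/3 ↦ 2/3  <
x_1 = 1/3, x_2 = 1 ↦ 1  ≥
x_1 = 2/3, x_2 = 0 ↦ 1  ≥
x_1 = 2/3, x_2 = 1/3 ↦ 1  ≥
x_1 = 2/3, x_2 = 2/3 ↦ 1  ≥
x_1 = 2/3, x_2 = 1 ↦ 1  ≥
x_1 = 1, x_2 = 0 ↦ 1  ≥
x_1 = 1, x_2 = 1/3 ↦ 1  ≥
x_1 = 1, x_2 = 2/3 ↦ 1  ≥
x_1 = 1, x_2 = 1 ↦ 1  ≥
So 13 of the 16 assignments meet the threshold.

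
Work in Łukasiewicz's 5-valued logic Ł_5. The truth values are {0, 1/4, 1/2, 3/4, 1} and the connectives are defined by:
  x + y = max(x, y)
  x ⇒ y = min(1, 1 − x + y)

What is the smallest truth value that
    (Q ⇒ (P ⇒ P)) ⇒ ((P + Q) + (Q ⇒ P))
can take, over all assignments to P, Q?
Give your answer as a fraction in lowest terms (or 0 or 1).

1/2

Take P = 0, Q = 1/2:
P ⇒ P = 0 ⇒ 0 = 1
Q ⇒ (P ⇒ P) = 1/2 ⇒ 1 = 1
P + Q = 0 + 1/2 = 1/2
Q ⇒ P = 1/2 ⇒ 0 = 1/2
(P + Q) + (Q ⇒ P) = 1/2 + 1/2 = 1/2
(Q ⇒ (P ⇒ P)) ⇒ ((P + Q) + (Q ⇒ P)) = 1 ⇒ 1/2 = 1/2
No assignment yields a value below 1/2, so this is the minimum.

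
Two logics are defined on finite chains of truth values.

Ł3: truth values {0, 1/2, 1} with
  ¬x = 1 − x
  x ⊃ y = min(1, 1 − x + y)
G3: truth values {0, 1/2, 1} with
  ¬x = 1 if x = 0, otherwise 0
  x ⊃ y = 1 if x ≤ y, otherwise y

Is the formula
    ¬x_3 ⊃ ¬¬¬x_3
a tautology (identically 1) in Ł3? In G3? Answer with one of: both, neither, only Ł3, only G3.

both

In Ł3: every assignment gives 1 — tautology.
In G3: every assignment gives 1 — tautology.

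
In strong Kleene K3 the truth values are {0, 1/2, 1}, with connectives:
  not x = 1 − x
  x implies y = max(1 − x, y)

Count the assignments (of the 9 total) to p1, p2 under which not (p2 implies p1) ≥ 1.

p1 = 0, p2 = 0 ↦ 0  <
p1 = 0, p2 = 1/2 ↦ 1/2  <
p1 = 0, p2 = 1 ↦ 1  ≥
p1 = 1/2, p2 = 0 ↦ 0  <
p1 = 1/2, p2 = 1/2 ↦ 1/2  <
p1 = 1/2, p2 = 1 ↦ 1/2  <
p1 = 1, p2 = 0 ↦ 0  <
p1 = 1, p2 = 1/2 ↦ 0  <
p1 = 1, p2 = 1 ↦ 0  <
So 1 of the 9 assignments meets the threshold.

1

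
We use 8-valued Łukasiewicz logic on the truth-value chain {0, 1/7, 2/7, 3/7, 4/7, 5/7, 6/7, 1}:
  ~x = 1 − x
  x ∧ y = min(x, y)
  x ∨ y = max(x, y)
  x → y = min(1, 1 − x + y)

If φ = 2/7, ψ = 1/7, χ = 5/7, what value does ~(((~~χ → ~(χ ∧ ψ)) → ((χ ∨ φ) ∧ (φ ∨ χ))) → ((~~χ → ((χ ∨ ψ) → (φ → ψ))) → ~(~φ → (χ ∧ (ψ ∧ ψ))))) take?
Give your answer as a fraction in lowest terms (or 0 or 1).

1/7

~χ = ~5/7 = 2/7
~~χ = ~2/7 = 5/7
χ ∧ ψ = 5/7 ∧ 1/7 = 1/7
~(χ ∧ ψ) = ~1/7 = 6/7
~~χ → ~(χ ∧ ψ) = 5/7 → 6/7 = 1
χ ∨ φ = 5/7 ∨ 2/7 = 5/7
φ ∨ χ = 2/7 ∨ 5/7 = 5/7
(χ ∨ φ) ∧ (φ ∨ χ) = 5/7 ∧ 5/7 = 5/7
(~~χ → ~(χ ∧ ψ)) → ((χ ∨ φ) ∧ (φ ∨ χ)) = 1 → 5/7 = 5/7
~χ = ~5/7 = 2/7
~~χ = ~2/7 = 5/7
χ ∨ ψ = 5/7 ∨ 1/7 = 5/7
φ → ψ = 2/7 → 1/7 = 6/7
(χ ∨ ψ) → (φ → ψ) = 5/7 → 6/7 = 1
~~χ → ((χ ∨ ψ) → (φ → ψ)) = 5/7 → 1 = 1
~φ = ~2/7 = 5/7
ψ ∧ ψ = 1/7 ∧ 1/7 = 1/7
χ ∧ (ψ ∧ ψ) = 5/7 ∧ 1/7 = 1/7
~φ → (χ ∧ (ψ ∧ ψ)) = 5/7 → 1/7 = 3/7
~(~φ → (χ ∧ (ψ ∧ ψ))) = ~3/7 = 4/7
(~~χ → ((χ ∨ ψ) → (φ → ψ))) → ~(~φ → (χ ∧ (ψ ∧ ψ))) = 1 → 4/7 = 4/7
((~~χ → ~(χ ∧ ψ)) → ((χ ∨ φ) ∧ (φ ∨ χ))) → ((~~χ → ((χ ∨ ψ) → (φ → ψ))) → ~(~φ → (χ ∧ (ψ ∧ ψ)))) = 5/7 → 4/7 = 6/7
~(((~~χ → ~(χ ∧ ψ)) → ((χ ∨ φ) ∧ (φ ∨ χ))) → ((~~χ → ((χ ∨ ψ) → (φ → ψ))) → ~(~φ → (χ ∧ (ψ ∧ ψ))))) = ~6/7 = 1/7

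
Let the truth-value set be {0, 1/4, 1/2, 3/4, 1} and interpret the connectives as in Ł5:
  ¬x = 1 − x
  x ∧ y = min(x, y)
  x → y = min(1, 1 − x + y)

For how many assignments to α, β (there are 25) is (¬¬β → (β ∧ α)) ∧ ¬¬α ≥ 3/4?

10

value 1: 5 assignments (counts)
value 3/4: 5 assignments (counts)
value 1/2: 5 assignments
value 1/4: 5 assignments
value 0: 5 assignments
So 10 of the 25 assignments meet the threshold.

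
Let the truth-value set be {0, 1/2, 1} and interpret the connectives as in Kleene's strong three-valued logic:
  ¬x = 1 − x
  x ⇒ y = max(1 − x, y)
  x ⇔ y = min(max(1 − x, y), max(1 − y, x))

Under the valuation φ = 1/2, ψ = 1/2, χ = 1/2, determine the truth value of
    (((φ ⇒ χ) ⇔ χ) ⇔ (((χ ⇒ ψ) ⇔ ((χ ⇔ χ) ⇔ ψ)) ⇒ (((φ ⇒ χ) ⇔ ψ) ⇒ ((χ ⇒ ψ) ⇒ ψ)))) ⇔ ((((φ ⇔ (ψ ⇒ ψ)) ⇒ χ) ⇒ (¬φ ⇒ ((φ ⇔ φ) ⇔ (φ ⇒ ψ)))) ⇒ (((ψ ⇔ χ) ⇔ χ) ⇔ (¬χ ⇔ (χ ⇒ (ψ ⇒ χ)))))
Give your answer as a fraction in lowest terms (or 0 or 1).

1/2

φ ⇒ χ = 1/2 ⇒ 1/2 = 1/2
(φ ⇒ χ) ⇔ χ = 1/2 ⇔ 1/2 = 1/2
χ ⇒ ψ = 1/2 ⇒ 1/2 = 1/2
χ ⇔ χ = 1/2 ⇔ 1/2 = 1/2
(χ ⇔ χ) ⇔ ψ = 1/2 ⇔ 1/2 = 1/2
(χ ⇒ ψ) ⇔ ((χ ⇔ χ) ⇔ ψ) = 1/2 ⇔ 1/2 = 1/2
φ ⇒ χ = 1/2 ⇒ 1/2 = 1/2
(φ ⇒ χ) ⇔ ψ = 1/2 ⇔ 1/2 = 1/2
χ ⇒ ψ = 1/2 ⇒ 1/2 = 1/2
(χ ⇒ ψ) ⇒ ψ = 1/2 ⇒ 1/2 = 1/2
((φ ⇒ χ) ⇔ ψ) ⇒ ((χ ⇒ ψ) ⇒ ψ) = 1/2 ⇒ 1/2 = 1/2
((χ ⇒ ψ) ⇔ ((χ ⇔ χ) ⇔ ψ)) ⇒ (((φ ⇒ χ) ⇔ ψ) ⇒ ((χ ⇒ ψ) ⇒ ψ)) = 1/2 ⇒ 1/2 = 1/2
((φ ⇒ χ) ⇔ χ) ⇔ (((χ ⇒ ψ) ⇔ ((χ ⇔ χ) ⇔ ψ)) ⇒ (((φ ⇒ χ) ⇔ ψ) ⇒ ((χ ⇒ ψ) ⇒ ψ))) = 1/2 ⇔ 1/2 = 1/2
ψ ⇒ ψ = 1/2 ⇒ 1/2 = 1/2
φ ⇔ (ψ ⇒ ψ) = 1/2 ⇔ 1/2 = 1/2
(φ ⇔ (ψ ⇒ ψ)) ⇒ χ = 1/2 ⇒ 1/2 = 1/2
¬φ = ¬1/2 = 1/2
φ ⇔ φ = 1/2 ⇔ 1/2 = 1/2
φ ⇒ ψ = 1/2 ⇒ 1/2 = 1/2
(φ ⇔ φ) ⇔ (φ ⇒ ψ) = 1/2 ⇔ 1/2 = 1/2
¬φ ⇒ ((φ ⇔ φ) ⇔ (φ ⇒ ψ)) = 1/2 ⇒ 1/2 = 1/2
((φ ⇔ (ψ ⇒ ψ)) ⇒ χ) ⇒ (¬φ ⇒ ((φ ⇔ φ) ⇔ (φ ⇒ ψ))) = 1/2 ⇒ 1/2 = 1/2
ψ ⇔ χ = 1/2 ⇔ 1/2 = 1/2
(ψ ⇔ χ) ⇔ χ = 1/2 ⇔ 1/2 = 1/2
¬χ = ¬1/2 = 1/2
ψ ⇒ χ = 1/2 ⇒ 1/2 = 1/2
χ ⇒ (ψ ⇒ χ) = 1/2 ⇒ 1/2 = 1/2
¬χ ⇔ (χ ⇒ (ψ ⇒ χ)) = 1/2 ⇔ 1/2 = 1/2
((ψ ⇔ χ) ⇔ χ) ⇔ (¬χ ⇔ (χ ⇒ (ψ ⇒ χ))) = 1/2 ⇔ 1/2 = 1/2
(((φ ⇔ (ψ ⇒ ψ)) ⇒ χ) ⇒ (¬φ ⇒ ((φ ⇔ φ) ⇔ (φ ⇒ ψ)))) ⇒ (((ψ ⇔ χ) ⇔ χ) ⇔ (¬χ ⇔ (χ ⇒ (ψ ⇒ χ)))) = 1/2 ⇒ 1/2 = 1/2
(((φ ⇒ χ) ⇔ χ) ⇔ (((χ ⇒ ψ) ⇔ ((χ ⇔ χ) ⇔ ψ)) ⇒ (((φ ⇒ χ) ⇔ ψ) ⇒ ((χ ⇒ ψ) ⇒ ψ)))) ⇔ ((((φ ⇔ (ψ ⇒ ψ)) ⇒ χ) ⇒ (¬φ ⇒ ((φ ⇔ φ) ⇔ (φ ⇒ ψ)))) ⇒ (((ψ ⇔ χ) ⇔ χ) ⇔ (¬χ ⇔ (χ ⇒ (ψ ⇒ χ))))) = 1/2 ⇔ 1/2 = 1/2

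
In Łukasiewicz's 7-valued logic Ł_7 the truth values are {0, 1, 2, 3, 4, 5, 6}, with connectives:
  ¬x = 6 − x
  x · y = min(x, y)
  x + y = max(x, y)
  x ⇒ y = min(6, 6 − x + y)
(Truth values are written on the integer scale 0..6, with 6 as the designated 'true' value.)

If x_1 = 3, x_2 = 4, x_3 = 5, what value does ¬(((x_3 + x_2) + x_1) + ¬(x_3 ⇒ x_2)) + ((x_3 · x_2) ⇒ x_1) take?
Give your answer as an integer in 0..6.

5

x_3 + x_2 = 5 + 4 = 5
(x_3 + x_2) + x_1 = 5 + 3 = 5
x_3 ⇒ x_2 = 5 ⇒ 4 = 5
¬(x_3 ⇒ x_2) = ¬5 = 1
((x_3 + x_2) + x_1) + ¬(x_3 ⇒ x_2) = 5 + 1 = 5
¬(((x_3 + x_2) + x_1) + ¬(x_3 ⇒ x_2)) = ¬5 = 1
x_3 · x_2 = 5 · 4 = 4
(x_3 · x_2) ⇒ x_1 = 4 ⇒ 3 = 5
¬(((x_3 + x_2) + x_1) + ¬(x_3 ⇒ x_2)) + ((x_3 · x_2) ⇒ x_1) = 1 + 5 = 5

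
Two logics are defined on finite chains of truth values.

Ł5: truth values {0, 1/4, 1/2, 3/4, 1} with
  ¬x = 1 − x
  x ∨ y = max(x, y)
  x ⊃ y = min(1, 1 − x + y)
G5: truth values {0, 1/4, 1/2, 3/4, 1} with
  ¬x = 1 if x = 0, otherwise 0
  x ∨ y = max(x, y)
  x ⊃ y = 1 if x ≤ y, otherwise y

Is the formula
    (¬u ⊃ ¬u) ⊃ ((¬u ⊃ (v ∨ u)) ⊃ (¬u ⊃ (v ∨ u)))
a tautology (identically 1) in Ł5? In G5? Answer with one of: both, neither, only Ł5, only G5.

In Ł5: every assignment gives 1 — tautology.
In G5: every assignment gives 1 — tautology.

both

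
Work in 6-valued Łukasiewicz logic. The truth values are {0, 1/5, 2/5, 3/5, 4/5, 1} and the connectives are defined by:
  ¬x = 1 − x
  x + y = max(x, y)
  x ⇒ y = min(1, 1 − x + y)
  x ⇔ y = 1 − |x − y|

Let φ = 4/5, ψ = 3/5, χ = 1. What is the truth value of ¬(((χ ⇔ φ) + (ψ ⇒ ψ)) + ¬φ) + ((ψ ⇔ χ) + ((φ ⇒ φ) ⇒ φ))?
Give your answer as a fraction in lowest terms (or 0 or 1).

4/5

χ ⇔ φ = 1 ⇔ 4/5 = 4/5
ψ ⇒ ψ = 3/5 ⇒ 3/5 = 1
(χ ⇔ φ) + (ψ ⇒ ψ) = 4/5 + 1 = 1
¬φ = ¬4/5 = 1/5
((χ ⇔ φ) + (ψ ⇒ ψ)) + ¬φ = 1 + 1/5 = 1
¬(((χ ⇔ φ) + (ψ ⇒ ψ)) + ¬φ) = ¬1 = 0
ψ ⇔ χ = 3/5 ⇔ 1 = 3/5
φ ⇒ φ = 4/5 ⇒ 4/5 = 1
(φ ⇒ φ) ⇒ φ = 1 ⇒ 4/5 = 4/5
(ψ ⇔ χ) + ((φ ⇒ φ) ⇒ φ) = 3/5 + 4/5 = 4/5
¬(((χ ⇔ φ) + (ψ ⇒ ψ)) + ¬φ) + ((ψ ⇔ χ) + ((φ ⇒ φ) ⇒ φ)) = 0 + 4/5 = 4/5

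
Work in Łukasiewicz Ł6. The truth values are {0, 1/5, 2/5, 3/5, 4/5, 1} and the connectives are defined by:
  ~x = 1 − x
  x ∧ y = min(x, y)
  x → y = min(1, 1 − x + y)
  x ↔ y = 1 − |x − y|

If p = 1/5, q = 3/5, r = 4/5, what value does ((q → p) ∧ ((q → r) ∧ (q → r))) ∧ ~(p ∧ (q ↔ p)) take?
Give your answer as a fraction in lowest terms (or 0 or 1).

q → p = 3/5 → 1/5 = 3/5
q → r = 3/5 → 4/5 = 1
q → r = 3/5 → 4/5 = 1
(q → r) ∧ (q → r) = 1 ∧ 1 = 1
(q → p) ∧ ((q → r) ∧ (q → r)) = 3/5 ∧ 1 = 3/5
q ↔ p = 3/5 ↔ 1/5 = 3/5
p ∧ (q ↔ p) = 1/5 ∧ 3/5 = 1/5
~(p ∧ (q ↔ p)) = ~1/5 = 4/5
((q → p) ∧ ((q → r) ∧ (q → r))) ∧ ~(p ∧ (q ↔ p)) = 3/5 ∧ 4/5 = 3/5

3/5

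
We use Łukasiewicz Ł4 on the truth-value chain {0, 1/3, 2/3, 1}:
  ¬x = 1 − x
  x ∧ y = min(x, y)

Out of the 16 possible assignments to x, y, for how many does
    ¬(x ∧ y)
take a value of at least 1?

7

x = 0, y = 0 ↦ 1  ≥
x = 0, y = 1/3 ↦ 1  ≥
x = 0, y = 2/3 ↦ 1  ≥
x = 0, y = 1 ↦ 1  ≥
x = 1/3, y = 0 ↦ 1  ≥
x = 1/3, y = 1/3 ↦ 2/3  <
x = 1/3, y = 2/3 ↦ 2/3  <
x = 1/3, y = 1 ↦ 2/3  <
x = 2/3, y = 0 ↦ 1  ≥
x = 2/3, y = 1/3 ↦ 2/3  <
x = 2/3, y = 2/3 ↦ 1/3  <
x = 2/3, y = 1 ↦ 1/3  <
x = 1, y = 0 ↦ 1  ≥
x = 1, y = 1/3 ↦ 2/3  <
x = 1, y = 2/3 ↦ 1/3  <
x = 1, y = 1 ↦ 0  <
So 7 of the 16 assignments meet the threshold.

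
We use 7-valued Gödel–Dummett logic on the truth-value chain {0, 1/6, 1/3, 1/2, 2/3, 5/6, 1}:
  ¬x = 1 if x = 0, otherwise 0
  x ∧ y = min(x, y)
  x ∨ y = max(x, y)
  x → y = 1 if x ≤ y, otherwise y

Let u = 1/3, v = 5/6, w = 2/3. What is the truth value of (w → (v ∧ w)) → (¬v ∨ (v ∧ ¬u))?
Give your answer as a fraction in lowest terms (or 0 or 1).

0

v ∧ w = 5/6 ∧ 2/3 = 2/3
w → (v ∧ w) = 2/3 → 2/3 = 1
¬v = ¬5/6 = 0
¬u = ¬1/3 = 0
v ∧ ¬u = 5/6 ∧ 0 = 0
¬v ∨ (v ∧ ¬u) = 0 ∨ 0 = 0
(w → (v ∧ w)) → (¬v ∨ (v ∧ ¬u)) = 1 → 0 = 0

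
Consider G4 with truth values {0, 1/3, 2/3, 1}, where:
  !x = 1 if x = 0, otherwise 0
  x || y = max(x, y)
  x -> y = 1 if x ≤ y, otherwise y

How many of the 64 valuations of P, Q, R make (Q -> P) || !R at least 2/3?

value 1: 46 assignments (counts)
value 2/3: 3 assignments (counts)
value 1/3: 6 assignments
value 0: 9 assignments
So 49 of the 64 assignments meet the threshold.

49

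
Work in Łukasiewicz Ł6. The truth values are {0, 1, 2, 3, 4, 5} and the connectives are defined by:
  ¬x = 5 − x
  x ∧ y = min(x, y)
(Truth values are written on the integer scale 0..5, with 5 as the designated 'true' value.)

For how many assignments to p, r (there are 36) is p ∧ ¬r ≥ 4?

value 5: 1 assignment (counts)
value 4: 3 assignments (counts)
value 3: 5 assignments
value 2: 7 assignments
value 1: 9 assignments
value 0: 11 assignments
So 4 of the 36 assignments meet the threshold.

4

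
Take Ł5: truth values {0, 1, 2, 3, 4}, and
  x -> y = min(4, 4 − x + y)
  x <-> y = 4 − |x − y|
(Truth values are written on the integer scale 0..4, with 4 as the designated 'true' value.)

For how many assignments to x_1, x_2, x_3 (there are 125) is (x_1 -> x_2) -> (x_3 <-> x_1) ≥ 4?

52

value 4: 52 assignments (counts)
value 3: 32 assignments
value 2: 22 assignments
value 1: 13 assignments
value 0: 6 assignments
So 52 of the 125 assignments meet the threshold.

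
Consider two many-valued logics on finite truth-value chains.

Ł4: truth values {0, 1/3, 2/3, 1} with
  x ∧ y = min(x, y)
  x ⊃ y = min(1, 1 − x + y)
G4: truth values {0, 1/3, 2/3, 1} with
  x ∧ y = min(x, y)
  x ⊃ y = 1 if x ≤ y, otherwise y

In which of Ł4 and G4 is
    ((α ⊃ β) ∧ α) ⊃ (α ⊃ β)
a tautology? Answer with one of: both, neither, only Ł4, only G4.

In Ł4: every assignment gives 1 — tautology.
In G4: every assignment gives 1 — tautology.

both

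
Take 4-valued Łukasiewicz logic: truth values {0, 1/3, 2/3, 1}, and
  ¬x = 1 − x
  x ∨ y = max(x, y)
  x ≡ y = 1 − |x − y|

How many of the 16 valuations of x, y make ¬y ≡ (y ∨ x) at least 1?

x = 0, y = 0 ↦ 0  <
x = 0, y = 1/3 ↦ 2/3  <
x = 0, y = 2/3 ↦ 2/3  <
x = 0, y = 1 ↦ 0  <
x = 1/3, y = 0 ↦ 1/3  <
x = 1/3, y = 1/3 ↦ 2/3  <
x = 1/3, y = 2/3 ↦ 2/3  <
x = 1/3, y = 1 ↦ 0  <
x = 2/3, y = 0 ↦ 2/3  <
x = 2/3, y = 1/3 ↦ 1  ≥
x = 2/3, y = 2/3 ↦ 2/3  <
x = 2/3, y = 1 ↦ 0  <
x = 1, y = 0 ↦ 1  ≥
x = 1, y = 1/3 ↦ 2/3  <
x = 1, y = 2/3 ↦ 1/3  <
x = 1, y = 1 ↦ 0  <
So 2 of the 16 assignments meet the threshold.

2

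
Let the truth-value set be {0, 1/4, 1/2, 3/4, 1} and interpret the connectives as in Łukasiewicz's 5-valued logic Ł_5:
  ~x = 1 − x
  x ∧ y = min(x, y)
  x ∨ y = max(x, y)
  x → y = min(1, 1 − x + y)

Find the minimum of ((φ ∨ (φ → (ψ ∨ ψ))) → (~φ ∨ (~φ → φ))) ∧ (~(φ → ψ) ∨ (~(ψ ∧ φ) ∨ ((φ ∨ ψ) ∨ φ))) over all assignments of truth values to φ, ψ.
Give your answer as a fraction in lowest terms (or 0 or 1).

1/2

Take φ = 1/2, ψ = 1/2:
ψ ∨ ψ = 1/2 ∨ 1/2 = 1/2
φ → (ψ ∨ ψ) = 1/2 → 1/2 = 1
φ ∨ (φ → (ψ ∨ ψ)) = 1/2 ∨ 1 = 1
~φ = ~1/2 = 1/2
~φ = ~1/2 = 1/2
~φ → φ = 1/2 → 1/2 = 1
~φ ∨ (~φ → φ) = 1/2 ∨ 1 = 1
(φ ∨ (φ → (ψ ∨ ψ))) → (~φ ∨ (~φ → φ)) = 1 → 1 = 1
φ → ψ = 1/2 → 1/2 = 1
~(φ → ψ) = ~1 = 0
ψ ∧ φ = 1/2 ∧ 1/2 = 1/2
~(ψ ∧ φ) = ~1/2 = 1/2
φ ∨ ψ = 1/2 ∨ 1/2 = 1/2
(φ ∨ ψ) ∨ φ = 1/2 ∨ 1/2 = 1/2
~(ψ ∧ φ) ∨ ((φ ∨ ψ) ∨ φ) = 1/2 ∨ 1/2 = 1/2
~(φ → ψ) ∨ (~(ψ ∧ φ) ∨ ((φ ∨ ψ) ∨ φ)) = 0 ∨ 1/2 = 1/2
((φ ∨ (φ → (ψ ∨ ψ))) → (~φ ∨ (~φ → φ))) ∧ (~(φ → ψ) ∨ (~(ψ ∧ φ) ∨ ((φ ∨ ψ) ∨ φ))) = 1 ∧ 1/2 = 1/2
No assignment yields a value below 1/2, so this is the minimum.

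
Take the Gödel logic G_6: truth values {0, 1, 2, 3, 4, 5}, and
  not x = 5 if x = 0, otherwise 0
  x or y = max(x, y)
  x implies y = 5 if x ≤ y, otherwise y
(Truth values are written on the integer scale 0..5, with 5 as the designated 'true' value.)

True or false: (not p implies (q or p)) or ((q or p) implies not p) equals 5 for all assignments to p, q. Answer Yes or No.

At p = 4, q = 1, for instance:
not p = not 4 = 0
q or p = 1 or 4 = 4
not p implies (q or p) = 0 implies 4 = 5
(q or p) implies not p = 4 implies 0 = 0
(not p implies (q or p)) or ((q or p) implies not p) = 5 or 0 = 5
and checking the remaining 35 assignments likewise gives ≥ 5 in every case.

Yes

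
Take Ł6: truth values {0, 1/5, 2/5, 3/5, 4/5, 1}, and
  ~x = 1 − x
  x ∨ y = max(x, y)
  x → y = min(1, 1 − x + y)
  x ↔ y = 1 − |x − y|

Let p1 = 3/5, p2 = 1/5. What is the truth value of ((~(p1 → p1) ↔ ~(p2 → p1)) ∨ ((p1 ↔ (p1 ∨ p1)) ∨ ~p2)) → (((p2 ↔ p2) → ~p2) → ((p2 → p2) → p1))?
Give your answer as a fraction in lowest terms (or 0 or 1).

4/5

p1 → p1 = 3/5 → 3/5 = 1
~(p1 → p1) = ~1 = 0
p2 → p1 = 1/5 → 3/5 = 1
~(p2 → p1) = ~1 = 0
~(p1 → p1) ↔ ~(p2 → p1) = 0 ↔ 0 = 1
p1 ∨ p1 = 3/5 ∨ 3/5 = 3/5
p1 ↔ (p1 ∨ p1) = 3/5 ↔ 3/5 = 1
~p2 = ~1/5 = 4/5
(p1 ↔ (p1 ∨ p1)) ∨ ~p2 = 1 ∨ 4/5 = 1
(~(p1 → p1) ↔ ~(p2 → p1)) ∨ ((p1 ↔ (p1 ∨ p1)) ∨ ~p2) = 1 ∨ 1 = 1
p2 ↔ p2 = 1/5 ↔ 1/5 = 1
~p2 = ~1/5 = 4/5
(p2 ↔ p2) → ~p2 = 1 → 4/5 = 4/5
p2 → p2 = 1/5 → 1/5 = 1
(p2 → p2) → p1 = 1 → 3/5 = 3/5
((p2 ↔ p2) → ~p2) → ((p2 → p2) → p1) = 4/5 → 3/5 = 4/5
((~(p1 → p1) ↔ ~(p2 → p1)) ∨ ((p1 ↔ (p1 ∨ p1)) ∨ ~p2)) → (((p2 ↔ p2) → ~p2) → ((p2 → p2) → p1)) = 1 → 4/5 = 4/5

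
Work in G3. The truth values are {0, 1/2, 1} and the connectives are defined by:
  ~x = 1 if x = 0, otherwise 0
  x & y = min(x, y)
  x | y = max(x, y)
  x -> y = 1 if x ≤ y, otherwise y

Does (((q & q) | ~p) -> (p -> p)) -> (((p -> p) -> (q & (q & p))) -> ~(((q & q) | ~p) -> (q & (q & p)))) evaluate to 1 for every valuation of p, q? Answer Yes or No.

No

Counterexample: take p = 1/2, q = 1/2.
q & q = 1/2 & 1/2 = 1/2
~p = ~1/2 = 0
(q & q) | ~p = 1/2 | 0 = 1/2
p -> p = 1/2 -> 1/2 = 1
((q & q) | ~p) -> (p -> p) = 1/2 -> 1 = 1
p -> p = 1/2 -> 1/2 = 1
q & p = 1/2 & 1/2 = 1/2
q & (q & p) = 1/2 & 1/2 = 1/2
(p -> p) -> (q & (q & p)) = 1 -> 1/2 = 1/2
q & q = 1/2 & 1/2 = 1/2
~p = ~1/2 = 0
(q & q) | ~p = 1/2 | 0 = 1/2
((q & q) | ~p) -> (q & (q & p)) = 1/2 -> 1/2 = 1
~(((q & q) | ~p) -> (q & (q & p))) = ~1 = 0
((p -> p) -> (q & (q & p))) -> ~(((q & q) | ~p) -> (q & (q & p))) = 1/2 -> 0 = 0
(((q & q) | ~p) -> (p -> p)) -> (((p -> p) -> (q & (q & p))) -> ~(((q & q) | ~p) -> (q & (q & p)))) = 1 -> 0 = 0
This gives 0 ≠ 1.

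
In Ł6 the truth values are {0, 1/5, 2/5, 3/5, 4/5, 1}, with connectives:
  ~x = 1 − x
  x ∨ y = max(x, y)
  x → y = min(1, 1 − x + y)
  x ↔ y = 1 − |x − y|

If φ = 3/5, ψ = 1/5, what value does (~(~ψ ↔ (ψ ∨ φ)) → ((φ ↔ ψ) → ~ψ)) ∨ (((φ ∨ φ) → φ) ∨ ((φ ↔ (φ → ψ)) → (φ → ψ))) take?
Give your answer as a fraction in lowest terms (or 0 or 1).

1

~ψ = ~1/5 = 4/5
ψ ∨ φ = 1/5 ∨ 3/5 = 3/5
~ψ ↔ (ψ ∨ φ) = 4/5 ↔ 3/5 = 4/5
~(~ψ ↔ (ψ ∨ φ)) = ~4/5 = 1/5
φ ↔ ψ = 3/5 ↔ 1/5 = 3/5
~ψ = ~1/5 = 4/5
(φ ↔ ψ) → ~ψ = 3/5 → 4/5 = 1
~(~ψ ↔ (ψ ∨ φ)) → ((φ ↔ ψ) → ~ψ) = 1/5 → 1 = 1
φ ∨ φ = 3/5 ∨ 3/5 = 3/5
(φ ∨ φ) → φ = 3/5 → 3/5 = 1
φ → ψ = 3/5 → 1/5 = 3/5
φ ↔ (φ → ψ) = 3/5 ↔ 3/5 = 1
φ → ψ = 3/5 → 1/5 = 3/5
(φ ↔ (φ → ψ)) → (φ → ψ) = 1 → 3/5 = 3/5
((φ ∨ φ) → φ) ∨ ((φ ↔ (φ → ψ)) → (φ → ψ)) = 1 ∨ 3/5 = 1
(~(~ψ ↔ (ψ ∨ φ)) → ((φ ↔ ψ) → ~ψ)) ∨ (((φ ∨ φ) → φ) ∨ ((φ ↔ (φ → ψ)) → (φ → ψ))) = 1 ∨ 1 = 1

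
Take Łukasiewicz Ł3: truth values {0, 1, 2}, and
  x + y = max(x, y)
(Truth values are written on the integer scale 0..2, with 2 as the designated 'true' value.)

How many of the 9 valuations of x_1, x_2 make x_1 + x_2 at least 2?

x_1 = 0, x_2 = 0 ↦ 0  <
x_1 = 0, x_2 = 1 ↦ 1  <
x_1 = 0, x_2 = 2 ↦ 2  ≥
x_1 = 1, x_2 = 0 ↦ 1  <
x_1 = 1, x_2 = 1 ↦ 1  <
x_1 = 1, x_2 = 2 ↦ 2  ≥
x_1 = 2, x_2 = 0 ↦ 2  ≥
x_1 = 2, x_2 = 1 ↦ 2  ≥
x_1 = 2, x_2 = 2 ↦ 2  ≥
So 5 of the 9 assignments meet the threshold.

5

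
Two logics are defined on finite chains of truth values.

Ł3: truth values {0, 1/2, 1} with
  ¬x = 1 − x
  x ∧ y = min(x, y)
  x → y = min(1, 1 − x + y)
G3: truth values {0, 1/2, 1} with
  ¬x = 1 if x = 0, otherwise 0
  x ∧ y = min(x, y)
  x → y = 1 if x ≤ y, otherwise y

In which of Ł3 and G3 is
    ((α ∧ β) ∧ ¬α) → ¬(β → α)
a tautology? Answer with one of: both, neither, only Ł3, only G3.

In Ł3: at α = 1/2, β = 1/2 the value is 1/2 — not a tautology.
In G3: every assignment gives 1 — tautology.

only G3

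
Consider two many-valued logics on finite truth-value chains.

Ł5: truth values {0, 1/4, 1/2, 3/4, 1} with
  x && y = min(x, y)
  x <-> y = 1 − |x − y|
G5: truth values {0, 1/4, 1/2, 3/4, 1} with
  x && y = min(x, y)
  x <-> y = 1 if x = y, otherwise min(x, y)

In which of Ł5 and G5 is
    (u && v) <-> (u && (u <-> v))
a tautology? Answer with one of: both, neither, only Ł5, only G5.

only G5

In Ł5: at u = 1/4, v = 0 the value is 3/4 — not a tautology.
In G5: every assignment gives 1 — tautology.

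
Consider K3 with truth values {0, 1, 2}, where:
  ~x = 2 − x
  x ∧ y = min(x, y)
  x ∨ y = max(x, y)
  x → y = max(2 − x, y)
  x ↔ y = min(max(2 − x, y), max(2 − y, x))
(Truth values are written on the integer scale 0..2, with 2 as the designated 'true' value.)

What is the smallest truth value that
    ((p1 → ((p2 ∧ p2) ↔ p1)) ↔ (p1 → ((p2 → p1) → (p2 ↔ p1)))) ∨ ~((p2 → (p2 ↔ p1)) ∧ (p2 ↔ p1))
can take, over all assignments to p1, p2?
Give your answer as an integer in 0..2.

1

Take p1 = 1, p2 = 0:
p2 ∧ p2 = 0 ∧ 0 = 0
(p2 ∧ p2) ↔ p1 = 0 ↔ 1 = 1
p1 → ((p2 ∧ p2) ↔ p1) = 1 → 1 = 1
p2 → p1 = 0 → 1 = 2
p2 ↔ p1 = 0 ↔ 1 = 1
(p2 → p1) → (p2 ↔ p1) = 2 → 1 = 1
p1 → ((p2 → p1) → (p2 ↔ p1)) = 1 → 1 = 1
(p1 → ((p2 ∧ p2) ↔ p1)) ↔ (p1 → ((p2 → p1) → (p2 ↔ p1))) = 1 ↔ 1 = 1
p2 ↔ p1 = 0 ↔ 1 = 1
p2 → (p2 ↔ p1) = 0 → 1 = 2
p2 ↔ p1 = 0 ↔ 1 = 1
(p2 → (p2 ↔ p1)) ∧ (p2 ↔ p1) = 2 ∧ 1 = 1
~((p2 → (p2 ↔ p1)) ∧ (p2 ↔ p1)) = ~1 = 1
((p1 → ((p2 ∧ p2) ↔ p1)) ↔ (p1 → ((p2 → p1) → (p2 ↔ p1)))) ∨ ~((p2 → (p2 ↔ p1)) ∧ (p2 ↔ p1)) = 1 ∨ 1 = 1
No assignment yields a value below 1, so this is the minimum.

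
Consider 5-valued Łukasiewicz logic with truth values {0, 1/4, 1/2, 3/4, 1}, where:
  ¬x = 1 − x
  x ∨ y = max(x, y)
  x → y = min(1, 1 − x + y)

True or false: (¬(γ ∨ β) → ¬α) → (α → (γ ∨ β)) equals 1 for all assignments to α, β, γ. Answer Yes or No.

At α = 1, β = 1, γ = 1/2, for instance:
γ ∨ β = 1/2 ∨ 1 = 1
¬(γ ∨ β) = ¬1 = 0
¬α = ¬1 = 0
¬(γ ∨ β) → ¬α = 0 → 0 = 1
α → (γ ∨ β) = 1 → 1 = 1
(¬(γ ∨ β) → ¬α) → (α → (γ ∨ β)) = 1 → 1 = 1
and checking the remaining 124 assignments likewise gives ≥ 1 in every case.

Yes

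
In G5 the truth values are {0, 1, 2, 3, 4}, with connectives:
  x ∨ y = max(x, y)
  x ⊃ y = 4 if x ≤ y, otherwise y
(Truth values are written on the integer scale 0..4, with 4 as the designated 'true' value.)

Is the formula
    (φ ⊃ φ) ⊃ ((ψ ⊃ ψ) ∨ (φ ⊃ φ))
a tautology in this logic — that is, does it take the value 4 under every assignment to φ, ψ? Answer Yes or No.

Yes

At φ = 2, ψ = 4, for instance:
φ ⊃ φ = 2 ⊃ 2 = 4
ψ ⊃ ψ = 4 ⊃ 4 = 4
(ψ ⊃ ψ) ∨ (φ ⊃ φ) = 4 ∨ 4 = 4
(φ ⊃ φ) ⊃ ((ψ ⊃ ψ) ∨ (φ ⊃ φ)) = 4 ⊃ 4 = 4
and checking the remaining 24 assignments likewise gives ≥ 4 in every case.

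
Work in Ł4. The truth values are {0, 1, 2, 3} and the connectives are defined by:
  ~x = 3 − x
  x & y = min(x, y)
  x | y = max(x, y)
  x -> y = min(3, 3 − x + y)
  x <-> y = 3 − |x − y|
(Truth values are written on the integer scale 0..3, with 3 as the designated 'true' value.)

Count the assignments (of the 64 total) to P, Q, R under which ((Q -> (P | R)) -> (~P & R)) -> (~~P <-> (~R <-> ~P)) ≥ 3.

value 3: 55 assignments (counts)
value 2: 5 assignments
value 1: 3 assignments
value 0: 1 assignment
So 55 of the 64 assignments meet the threshold.

55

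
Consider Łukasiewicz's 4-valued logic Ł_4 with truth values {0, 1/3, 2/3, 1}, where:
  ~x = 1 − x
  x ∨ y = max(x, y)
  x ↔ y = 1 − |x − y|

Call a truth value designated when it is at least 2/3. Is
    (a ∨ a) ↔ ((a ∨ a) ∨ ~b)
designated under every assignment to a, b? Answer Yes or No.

No

Counterexample: take a = 0, b = 0.
a ∨ a = 0 ∨ 0 = 0
~b = ~0 = 1
(a ∨ a) ∨ ~b = 0 ∨ 1 = 1
(a ∨ a) ↔ ((a ∨ a) ∨ ~b) = 0 ↔ 1 = 0
This gives 0, which is below 2/3.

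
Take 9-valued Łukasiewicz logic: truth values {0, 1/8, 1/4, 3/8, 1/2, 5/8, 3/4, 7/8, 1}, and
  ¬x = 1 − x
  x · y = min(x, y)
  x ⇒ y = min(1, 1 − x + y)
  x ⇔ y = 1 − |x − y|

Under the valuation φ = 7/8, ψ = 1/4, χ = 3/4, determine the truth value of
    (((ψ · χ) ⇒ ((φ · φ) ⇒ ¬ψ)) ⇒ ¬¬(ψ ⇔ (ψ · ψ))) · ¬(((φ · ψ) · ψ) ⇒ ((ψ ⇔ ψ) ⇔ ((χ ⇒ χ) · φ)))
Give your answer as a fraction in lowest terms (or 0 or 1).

0

ψ · χ = 1/4 · 3/4 = 1/4
φ · φ = 7/8 · 7/8 = 7/8
¬ψ = ¬1/4 = 3/4
(φ · φ) ⇒ ¬ψ = 7/8 ⇒ 3/4 = 7/8
(ψ · χ) ⇒ ((φ · φ) ⇒ ¬ψ) = 1/4 ⇒ 7/8 = 1
ψ · ψ = 1/4 · 1/4 = 1/4
ψ ⇔ (ψ · ψ) = 1/4 ⇔ 1/4 = 1
¬(ψ ⇔ (ψ · ψ)) = ¬1 = 0
¬¬(ψ ⇔ (ψ · ψ)) = ¬0 = 1
((ψ · χ) ⇒ ((φ · φ) ⇒ ¬ψ)) ⇒ ¬¬(ψ ⇔ (ψ · ψ)) = 1 ⇒ 1 = 1
φ · ψ = 7/8 · 1/4 = 1/4
(φ · ψ) · ψ = 1/4 · 1/4 = 1/4
ψ ⇔ ψ = 1/4 ⇔ 1/4 = 1
χ ⇒ χ = 3/4 ⇒ 3/4 = 1
(χ ⇒ χ) · φ = 1 · 7/8 = 7/8
(ψ ⇔ ψ) ⇔ ((χ ⇒ χ) · φ) = 1 ⇔ 7/8 = 7/8
((φ · ψ) · ψ) ⇒ ((ψ ⇔ ψ) ⇔ ((χ ⇒ χ) · φ)) = 1/4 ⇒ 7/8 = 1
¬(((φ · ψ) · ψ) ⇒ ((ψ ⇔ ψ) ⇔ ((χ ⇒ χ) · φ))) = ¬1 = 0
(((ψ · χ) ⇒ ((φ · φ) ⇒ ¬ψ)) ⇒ ¬¬(ψ ⇔ (ψ · ψ))) · ¬(((φ · ψ) · ψ) ⇒ ((ψ ⇔ ψ) ⇔ ((χ ⇒ χ) · φ))) = 1 · 0 = 0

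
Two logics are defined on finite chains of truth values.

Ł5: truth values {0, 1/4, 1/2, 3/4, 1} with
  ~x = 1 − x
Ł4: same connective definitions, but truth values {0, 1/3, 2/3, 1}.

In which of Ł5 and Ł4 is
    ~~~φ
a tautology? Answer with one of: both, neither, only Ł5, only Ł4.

neither

In Ł5: at φ = 1/4 the value is 3/4 — not a tautology.
In Ł4: at φ = 1/3 the value is 2/3 — not a tautology.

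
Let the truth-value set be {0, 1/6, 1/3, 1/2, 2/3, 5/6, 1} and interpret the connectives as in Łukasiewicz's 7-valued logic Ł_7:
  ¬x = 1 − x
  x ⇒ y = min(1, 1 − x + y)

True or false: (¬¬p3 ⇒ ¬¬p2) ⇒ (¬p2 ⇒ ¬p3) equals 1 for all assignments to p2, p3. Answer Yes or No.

Yes

At p2 = 2/3, p3 = 1/3, for instance:
¬p3 = ¬1/3 = 2/3
¬¬p3 = ¬2/3 = 1/3
¬p2 = ¬2/3 = 1/3
¬¬p2 = ¬1/3 = 2/3
¬¬p3 ⇒ ¬¬p2 = 1/3 ⇒ 2/3 = 1
¬p2 ⇒ ¬p3 = 1/3 ⇒ 2/3 = 1
(¬¬p3 ⇒ ¬¬p2) ⇒ (¬p2 ⇒ ¬p3) = 1 ⇒ 1 = 1
and checking the remaining 48 assignments likewise gives ≥ 1 in every case.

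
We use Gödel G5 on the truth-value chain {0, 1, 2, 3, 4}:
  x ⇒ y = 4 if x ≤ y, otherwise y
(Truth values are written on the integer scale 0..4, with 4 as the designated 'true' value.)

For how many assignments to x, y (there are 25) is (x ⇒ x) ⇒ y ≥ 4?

value 4: 5 assignments (counts)
value 3: 5 assignments
value 2: 5 assignments
value 1: 5 assignments
value 0: 5 assignments
So 5 of the 25 assignments meet the threshold.

5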